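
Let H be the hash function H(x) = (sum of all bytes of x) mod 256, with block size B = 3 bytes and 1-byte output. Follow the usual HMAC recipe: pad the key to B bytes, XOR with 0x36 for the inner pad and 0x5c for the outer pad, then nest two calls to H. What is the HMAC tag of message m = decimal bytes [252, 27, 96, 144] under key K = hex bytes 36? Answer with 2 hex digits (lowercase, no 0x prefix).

Key hex bytes 36 is 1 byte ≤ B = 3; zero-pad to 3 bytes: K' = 36 00 00.
K' ⊕ ipad = 00 36 36.  K' ⊕ opad = 6a 5c 5c.
Inner input = (K'⊕ipad) ∥ m = 00 36 36 ∥ fc 1b 60 90.
Inner hash: sum = 0+54+54+252+27+96+144 = 627; mod 256 = 115 → 73.
Outer input = (K'⊕opad) ∥ inner = 6a 5c 5c ∥ 73.
Outer hash (tag): sum = 106+92+92+115 = 405; mod 256 = 149 → 95.

95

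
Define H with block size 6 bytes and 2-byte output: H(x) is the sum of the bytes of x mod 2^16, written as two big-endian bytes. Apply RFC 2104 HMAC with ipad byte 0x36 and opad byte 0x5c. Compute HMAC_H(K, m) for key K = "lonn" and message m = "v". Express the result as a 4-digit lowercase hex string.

Key "lonn" = 6c 6f 6e 6e is 4 bytes ≤ B = 6; zero-pad to 6 bytes: K' = 6c 6f 6e 6e 00 00.
K' ⊕ ipad = 5a 59 58 58 36 36.  K' ⊕ opad = 30 33 32 32 5c 5c.
Inner input = (K'⊕ipad) ∥ m = 5a 59 58 58 36 36 ∥ 76.
Inner hash: sum = 90+89+88+88+54+54+118 = 581 → 02 45.
Outer input = (K'⊕opad) ∥ inner = 30 33 32 32 5c 5c ∥ 02 45.
Outer hash (tag): sum = 48+51+50+50+92+92+2+69 = 454 → 01 c6.

01c6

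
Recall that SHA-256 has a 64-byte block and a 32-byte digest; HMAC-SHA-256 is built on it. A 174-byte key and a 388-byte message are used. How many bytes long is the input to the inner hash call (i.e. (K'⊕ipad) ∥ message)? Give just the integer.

452

Key is 174 > 64 bytes, so it is hashed to 32 bytes then zero-padded to 64: |K'| = 64.
Inner input = (K'⊕ipad) ∥ m → 64 + 388 = 452 bytes.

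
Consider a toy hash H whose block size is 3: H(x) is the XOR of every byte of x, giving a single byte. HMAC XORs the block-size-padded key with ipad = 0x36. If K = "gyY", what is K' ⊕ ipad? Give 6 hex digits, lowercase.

Key "gyY" = 67 79 59 is exactly B = 3 bytes: K' = 67 79 59.
XOR each byte with 0x36: 67⊕36=51, 79⊕36=4f, 59⊕36=6f.

514f6f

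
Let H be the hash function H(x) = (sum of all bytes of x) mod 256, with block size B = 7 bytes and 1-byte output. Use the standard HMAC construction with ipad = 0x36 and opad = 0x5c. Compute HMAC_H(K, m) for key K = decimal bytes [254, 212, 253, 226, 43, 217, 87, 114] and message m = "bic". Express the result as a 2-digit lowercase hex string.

Key decimal bytes [254, 212, 253, 226, 43, 217, 87, 114] = fe d4 fd e2 2b d9 57 72 is 8 bytes > B = 7, so hash it first: H(key) = 7e, then zero-pad to 7 bytes: K' = 7e 00 00 00 00 00 00.
K' ⊕ ipad = 48 36 36 36 36 36 36.  K' ⊕ opad = 22 5c 5c 5c 5c 5c 5c.
Inner input = (K'⊕ipad) ∥ m = 48 36 36 36 36 36 36 ∥ 62 69 63.
Inner hash: sum = 72+54+54+54+54+54+54+98+105+99 = 698; mod 256 = 186 → ba.
Outer input = (K'⊕opad) ∥ inner = 22 5c 5c 5c 5c 5c 5c ∥ ba.
Outer hash (tag): sum = 34+92+92+92+92+92+92+186 = 772; mod 256 = 4 → 04.

04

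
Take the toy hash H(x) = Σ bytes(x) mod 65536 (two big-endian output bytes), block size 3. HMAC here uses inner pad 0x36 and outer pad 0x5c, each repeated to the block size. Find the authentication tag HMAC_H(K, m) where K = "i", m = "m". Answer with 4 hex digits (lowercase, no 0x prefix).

Key "i" = 69 is 1 byte ≤ B = 3; zero-pad to 3 bytes: K' = 69 00 00.
K' ⊕ ipad = 5f 36 36.  K' ⊕ opad = 35 5c 5c.
Inner input = (K'⊕ipad) ∥ m = 5f 36 36 ∥ 6d.
Inner hash: sum = 95+54+54+109 = 312 → 01 38.
Outer input = (K'⊕opad) ∥ inner = 35 5c 5c ∥ 01 38.
Outer hash (tag): sum = 53+92+92+1+56 = 294 → 01 26.

0126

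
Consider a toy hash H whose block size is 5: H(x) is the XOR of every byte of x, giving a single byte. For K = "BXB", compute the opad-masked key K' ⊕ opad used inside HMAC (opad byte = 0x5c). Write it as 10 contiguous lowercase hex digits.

1e041e5c5c

Key "BXB" = 42 58 42 is 3 bytes ≤ B = 5; zero-pad to 5 bytes: K' = 42 58 42 00 00.
XOR each byte with 0x5c: 42⊕5c=1e, 58⊕5c=04, 42⊕5c=1e, 00⊕5c=5c, 00⊕5c=5c.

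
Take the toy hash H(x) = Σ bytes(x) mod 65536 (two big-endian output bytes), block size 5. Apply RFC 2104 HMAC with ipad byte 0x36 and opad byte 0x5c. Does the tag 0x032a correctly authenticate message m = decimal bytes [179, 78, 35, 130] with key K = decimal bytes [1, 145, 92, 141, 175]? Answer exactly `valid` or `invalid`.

invalid

Key decimal bytes [1, 145, 92, 141, 175] = 01 91 5c 8d af is exactly B = 5 bytes: K' = 01 91 5c 8d af.
K' ⊕ ipad = 37 a7 6a bb 99; K' ⊕ opad = 5d cd 00 d1 f3.
Inner hash: sum = 55+167+106+187+153+179+78+35+130 = 1090 → 04 42.
Outer hash (recomputed tag): sum = 93+205+0+209+243+4+66 = 820 → 03 34.
Recomputed tag = 0334; claimed = 032a → mismatch.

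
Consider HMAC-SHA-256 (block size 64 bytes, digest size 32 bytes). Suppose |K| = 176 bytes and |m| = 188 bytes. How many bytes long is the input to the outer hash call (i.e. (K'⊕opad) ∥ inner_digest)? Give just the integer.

Key is 176 > 64 bytes, so it is hashed to 32 bytes then zero-padded to 64: |K'| = 64.
Outer input = (K'⊕opad) ∥ H(inner) → 64 + 32 = 96 bytes.

96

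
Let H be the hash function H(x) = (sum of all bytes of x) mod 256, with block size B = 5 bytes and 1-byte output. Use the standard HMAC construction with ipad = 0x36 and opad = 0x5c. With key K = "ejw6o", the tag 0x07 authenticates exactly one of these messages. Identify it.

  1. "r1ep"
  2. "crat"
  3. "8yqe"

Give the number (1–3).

Key "ejw6o" = 65 6a 77 36 6f is exactly B = 5 bytes: K' = 65 6a 77 36 6f.
K' ⊕ ipad = 53 5c 41 00 59; K' ⊕ opad = 39 36 2b 6a 33.
m1: inner = H(53 5c 41 00 59 72 31 65 70) = c1; tag = H(39 36 2b 6a 33 c1) = f8
m2: inner = H(53 5c 41 00 59 63 72 61 74) = f3; tag = H(39 36 2b 6a 33 f3) = 2a
m3: inner = H(53 5c 41 00 59 38 79 71 65) = d0; tag = H(39 36 2b 6a 33 d0) = 07 ← matches

3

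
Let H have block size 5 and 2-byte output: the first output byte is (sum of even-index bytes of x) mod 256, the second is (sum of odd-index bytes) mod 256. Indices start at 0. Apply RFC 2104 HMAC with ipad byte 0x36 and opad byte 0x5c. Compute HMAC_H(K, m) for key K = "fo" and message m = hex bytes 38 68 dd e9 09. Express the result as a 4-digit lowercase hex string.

Key "fo" = 66 6f is 2 bytes ≤ B = 5; zero-pad to 5 bytes: K' = 66 6f 00 00 00.
K' ⊕ ipad = 50 59 36 36 36.  K' ⊕ opad = 3a 33 5c 5c 5c.
Inner input = (K'⊕ipad) ∥ m = 50 59 36 36 36 ∥ 38 68 dd e9 09.
Inner hash: even-index sum = 525 mod 256 = 13; odd-index sum = 429 mod 256 = 173 → 0d ad.
Outer input = (K'⊕opad) ∥ inner = 3a 33 5c 5c 5c ∥ 0d ad.
Outer hash (tag): even-index sum = 415 mod 256 = 159; odd-index sum = 156 mod 256 = 156 → 9f 9c.

9f9c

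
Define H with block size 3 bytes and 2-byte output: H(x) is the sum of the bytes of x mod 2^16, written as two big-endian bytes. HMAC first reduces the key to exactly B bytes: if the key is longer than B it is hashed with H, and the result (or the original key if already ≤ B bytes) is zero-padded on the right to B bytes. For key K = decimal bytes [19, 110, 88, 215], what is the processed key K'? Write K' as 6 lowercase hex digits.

01b000

|K| = 4 > B = 3, so first hash the key.
H(K): sum = 19+110+88+215 = 432 → 01 b0.
Zero-pad H(K) = 01 b0 to 3 bytes: K' = 01 b0 00.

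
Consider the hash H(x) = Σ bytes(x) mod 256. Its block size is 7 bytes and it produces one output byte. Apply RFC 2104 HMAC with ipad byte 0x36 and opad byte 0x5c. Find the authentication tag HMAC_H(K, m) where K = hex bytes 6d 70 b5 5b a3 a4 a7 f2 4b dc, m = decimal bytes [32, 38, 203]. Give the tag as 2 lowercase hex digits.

Key hex bytes 6d 70 b5 5b a3 a4 a7 f2 4b dc is 10 bytes > B = 7, so hash it first: H(key) = f4, then zero-pad to 7 bytes: K' = f4 00 00 00 00 00 00.
K' ⊕ ipad = c2 36 36 36 36 36 36.  K' ⊕ opad = a8 5c 5c 5c 5c 5c 5c.
Inner input = (K'⊕ipad) ∥ m = c2 36 36 36 36 36 36 ∥ 20 26 cb.
Inner hash: sum = 194+54+54+54+54+54+54+32+38+203 = 791; mod 256 = 23 → 17.
Outer input = (K'⊕opad) ∥ inner = a8 5c 5c 5c 5c 5c 5c ∥ 17.
Outer hash (tag): sum = 168+92+92+92+92+92+92+23 = 743; mod 256 = 231 → e7.

e7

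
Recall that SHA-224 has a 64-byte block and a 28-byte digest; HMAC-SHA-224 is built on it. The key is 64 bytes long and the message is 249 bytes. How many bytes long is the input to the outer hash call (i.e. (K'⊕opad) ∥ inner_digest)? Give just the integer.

Key is 64 ≤ 64 bytes, zero-padded: |K'| = 64.
Outer input = (K'⊕opad) ∥ H(inner) → 64 + 28 = 92 bytes.

92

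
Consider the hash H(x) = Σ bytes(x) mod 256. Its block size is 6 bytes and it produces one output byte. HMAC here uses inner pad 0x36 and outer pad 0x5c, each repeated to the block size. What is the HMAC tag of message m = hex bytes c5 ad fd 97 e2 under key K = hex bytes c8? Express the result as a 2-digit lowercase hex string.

54

Key hex bytes c8 is 1 byte ≤ B = 6; zero-pad to 6 bytes: K' = c8 00 00 00 00 00.
K' ⊕ ipad = fe 36 36 36 36 36.  K' ⊕ opad = 94 5c 5c 5c 5c 5c.
Inner input = (K'⊕ipad) ∥ m = fe 36 36 36 36 36 ∥ c5 ad fd 97 e2.
Inner hash: sum = 254+54+54+54+54+54+197+173+253+151+226 = 1524; mod 256 = 244 → f4.
Outer input = (K'⊕opad) ∥ inner = 94 5c 5c 5c 5c 5c ∥ f4.
Outer hash (tag): sum = 148+92+92+92+92+92+244 = 852; mod 256 = 84 → 54.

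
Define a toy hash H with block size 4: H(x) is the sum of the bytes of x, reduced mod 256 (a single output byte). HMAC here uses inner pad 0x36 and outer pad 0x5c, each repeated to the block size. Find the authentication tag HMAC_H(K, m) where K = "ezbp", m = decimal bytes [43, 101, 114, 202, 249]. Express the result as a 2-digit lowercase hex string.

c7

Key "ezbp" = 65 7a 62 70 is exactly B = 4 bytes: K' = 65 7a 62 70.
K' ⊕ ipad = 53 4c 54 46.  K' ⊕ opad = 39 26 3e 2c.
Inner input = (K'⊕ipad) ∥ m = 53 4c 54 46 ∥ 2b 65 72 ca f9.
Inner hash: sum = 83+76+84+70+43+101+114+202+249 = 1022; mod 256 = 254 → fe.
Outer input = (K'⊕opad) ∥ inner = 39 26 3e 2c ∥ fe.
Outer hash (tag): sum = 57+38+62+44+254 = 455; mod 256 = 199 → c7.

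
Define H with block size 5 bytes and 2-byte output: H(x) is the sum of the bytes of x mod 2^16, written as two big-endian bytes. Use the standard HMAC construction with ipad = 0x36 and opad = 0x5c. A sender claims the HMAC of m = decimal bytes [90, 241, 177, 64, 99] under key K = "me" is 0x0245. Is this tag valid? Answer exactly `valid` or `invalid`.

invalid

Key "me" = 6d 65 is 2 bytes ≤ B = 5; zero-pad to 5 bytes: K' = 6d 65 00 00 00.
K' ⊕ ipad = 5b 53 36 36 36; K' ⊕ opad = 31 39 5c 5c 5c.
Inner hash: sum = 91+83+54+54+54+90+241+177+64+99 = 1007 → 03 ef.
Outer hash (recomputed tag): sum = 49+57+92+92+92+3+239 = 624 → 02 70.
Recomputed tag = 0270; claimed = 0245 → mismatch.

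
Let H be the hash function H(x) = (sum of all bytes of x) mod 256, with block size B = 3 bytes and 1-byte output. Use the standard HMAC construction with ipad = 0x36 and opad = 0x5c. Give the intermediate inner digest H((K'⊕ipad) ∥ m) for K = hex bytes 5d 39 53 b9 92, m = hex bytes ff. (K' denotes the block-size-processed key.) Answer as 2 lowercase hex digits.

Key hex bytes 5d 39 53 b9 92 is 5 bytes > B = 3, so hash it first: H(key) = 34, then zero-pad to 3 bytes: K' = 34 00 00.
K' ⊕ ipad = 02 36 36.
Inner input = 02 36 36 ∥ ff.
Inner hash: sum = 2+54+54+255 = 365; mod 256 = 109 → 6d.

6d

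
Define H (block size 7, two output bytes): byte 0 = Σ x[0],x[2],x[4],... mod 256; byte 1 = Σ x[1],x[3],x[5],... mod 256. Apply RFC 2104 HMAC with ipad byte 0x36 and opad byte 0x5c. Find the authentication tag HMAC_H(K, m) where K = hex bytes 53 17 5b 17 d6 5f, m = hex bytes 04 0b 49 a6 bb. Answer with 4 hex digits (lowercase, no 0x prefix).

Key hex bytes 53 17 5b 17 d6 5f is 6 bytes ≤ B = 7; zero-pad to 7 bytes: K' = 53 17 5b 17 d6 5f 00.
K' ⊕ ipad = 65 21 6d 21 e0 69 36.  K' ⊕ opad = 0f 4b 07 4b 8a 03 5c.
Inner input = (K'⊕ipad) ∥ m = 65 21 6d 21 e0 69 36 ∥ 04 0b 49 a6 bb.
Inner hash: even-index sum = 665 mod 256 = 153; odd-index sum = 435 mod 256 = 179 → 99 b3.
Outer input = (K'⊕opad) ∥ inner = 0f 4b 07 4b 8a 03 5c ∥ 99 b3.
Outer hash (tag): even-index sum = 431 mod 256 = 175; odd-index sum = 306 mod 256 = 50 → af 32.

af32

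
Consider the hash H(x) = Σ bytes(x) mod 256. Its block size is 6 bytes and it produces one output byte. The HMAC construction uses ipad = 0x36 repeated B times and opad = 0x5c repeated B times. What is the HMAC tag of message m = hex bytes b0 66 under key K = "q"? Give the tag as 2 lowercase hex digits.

64

Key "q" = 71 is 1 byte ≤ B = 6; zero-pad to 6 bytes: K' = 71 00 00 00 00 00.
K' ⊕ ipad = 47 36 36 36 36 36.  K' ⊕ opad = 2d 5c 5c 5c 5c 5c.
Inner input = (K'⊕ipad) ∥ m = 47 36 36 36 36 36 ∥ b0 66.
Inner hash: sum = 71+54+54+54+54+54+176+102 = 619; mod 256 = 107 → 6b.
Outer input = (K'⊕opad) ∥ inner = 2d 5c 5c 5c 5c 5c ∥ 6b.
Outer hash (tag): sum = 45+92+92+92+92+92+107 = 612; mod 256 = 100 → 64.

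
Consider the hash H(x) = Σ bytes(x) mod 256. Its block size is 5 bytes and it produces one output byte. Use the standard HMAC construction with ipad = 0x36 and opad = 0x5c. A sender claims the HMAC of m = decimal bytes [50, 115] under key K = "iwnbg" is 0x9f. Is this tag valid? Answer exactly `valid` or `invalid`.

invalid

Key "iwnbg" = 69 77 6e 62 67 is exactly B = 5 bytes: K' = 69 77 6e 62 67.
K' ⊕ ipad = 5f 41 58 54 51; K' ⊕ opad = 35 2b 32 3e 3b.
Inner hash: sum = 95+65+88+84+81+50+115 = 578; mod 256 = 66 → 42.
Outer hash (recomputed tag): sum = 53+43+50+62+59+66 = 333; mod 256 = 77 → 4d.
Recomputed tag = 4d; claimed = 9f → mismatch.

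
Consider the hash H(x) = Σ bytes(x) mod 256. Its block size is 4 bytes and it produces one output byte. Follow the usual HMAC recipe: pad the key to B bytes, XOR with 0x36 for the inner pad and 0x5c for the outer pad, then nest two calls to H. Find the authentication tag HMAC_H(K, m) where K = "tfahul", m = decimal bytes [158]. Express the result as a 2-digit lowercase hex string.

de

Key "tfahul" = 74 66 61 68 75 6c is 6 bytes > B = 4, so hash it first: H(key) = 84, then zero-pad to 4 bytes: K' = 84 00 00 00.
K' ⊕ ipad = b2 36 36 36.  K' ⊕ opad = d8 5c 5c 5c.
Inner input = (K'⊕ipad) ∥ m = b2 36 36 36 ∥ 9e.
Inner hash: sum = 178+54+54+54+158 = 498; mod 256 = 242 → f2.
Outer input = (K'⊕opad) ∥ inner = d8 5c 5c 5c ∥ f2.
Outer hash (tag): sum = 216+92+92+92+242 = 734; mod 256 = 222 → de.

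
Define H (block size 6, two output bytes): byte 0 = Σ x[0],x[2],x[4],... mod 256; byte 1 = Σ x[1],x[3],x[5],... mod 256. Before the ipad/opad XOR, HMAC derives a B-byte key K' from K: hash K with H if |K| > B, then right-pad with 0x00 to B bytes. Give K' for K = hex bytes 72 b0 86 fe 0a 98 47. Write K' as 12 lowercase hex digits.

|K| = 7 > B = 6, so first hash the key.
H(K): even-index sum = 329 mod 256 = 73; odd-index sum = 582 mod 256 = 70 → 49 46.
Zero-pad H(K) = 49 46 to 6 bytes: K' = 49 46 00 00 00 00.

494600000000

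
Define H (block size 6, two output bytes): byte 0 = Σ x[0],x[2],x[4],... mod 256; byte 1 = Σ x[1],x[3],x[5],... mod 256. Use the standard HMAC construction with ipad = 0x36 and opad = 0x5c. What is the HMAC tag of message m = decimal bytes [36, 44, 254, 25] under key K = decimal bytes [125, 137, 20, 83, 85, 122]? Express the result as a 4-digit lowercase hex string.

Key decimal bytes [125, 137, 20, 83, 85, 122] = 7d 89 14 53 55 7a is exactly B = 6 bytes: K' = 7d 89 14 53 55 7a.
K' ⊕ ipad = 4b bf 22 65 63 4c.  K' ⊕ opad = 21 d5 48 0f 09 26.
Inner input = (K'⊕ipad) ∥ m = 4b bf 22 65 63 4c ∥ 24 2c fe 19.
Inner hash: even-index sum = 498 mod 256 = 242; odd-index sum = 437 mod 256 = 181 → f2 b5.
Outer input = (K'⊕opad) ∥ inner = 21 d5 48 0f 09 26 ∥ f2 b5.
Outer hash (tag): even-index sum = 356 mod 256 = 100; odd-index sum = 447 mod 256 = 191 → 64 bf.

64bf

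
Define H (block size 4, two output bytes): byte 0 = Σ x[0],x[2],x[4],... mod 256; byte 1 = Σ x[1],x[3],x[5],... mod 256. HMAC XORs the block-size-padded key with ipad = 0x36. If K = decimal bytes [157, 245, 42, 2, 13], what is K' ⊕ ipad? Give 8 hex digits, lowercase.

e2c13636

Key decimal bytes [157, 245, 42, 2, 13] = 9d f5 2a 02 0d is 5 bytes > B = 4, so hash it first: H(key) = d4 f7, then zero-pad to 4 bytes: K' = d4 f7 00 00.
XOR each byte with 0x36: d4⊕36=e2, f7⊕36=c1, 00⊕36=36, 00⊕36=36.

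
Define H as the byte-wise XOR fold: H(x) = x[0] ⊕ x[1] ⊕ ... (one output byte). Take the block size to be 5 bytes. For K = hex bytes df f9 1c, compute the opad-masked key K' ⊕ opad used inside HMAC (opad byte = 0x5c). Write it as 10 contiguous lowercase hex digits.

83a5405c5c

Key hex bytes df f9 1c is 3 bytes ≤ B = 5; zero-pad to 5 bytes: K' = df f9 1c 00 00.
XOR each byte with 0x5c: df⊕5c=83, f9⊕5c=a5, 1c⊕5c=40, 00⊕5c=5c, 00⊕5c=5c.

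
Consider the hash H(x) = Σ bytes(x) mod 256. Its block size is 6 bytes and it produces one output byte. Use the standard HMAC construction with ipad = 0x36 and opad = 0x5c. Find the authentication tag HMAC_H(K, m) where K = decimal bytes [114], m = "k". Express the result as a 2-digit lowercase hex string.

Key decimal bytes [114] = 72 is 1 byte ≤ B = 6; zero-pad to 6 bytes: K' = 72 00 00 00 00 00.
K' ⊕ ipad = 44 36 36 36 36 36.  K' ⊕ opad = 2e 5c 5c 5c 5c 5c.
Inner input = (K'⊕ipad) ∥ m = 44 36 36 36 36 36 ∥ 6b.
Inner hash: sum = 68+54+54+54+54+54+107 = 445; mod 256 = 189 → bd.
Outer input = (K'⊕opad) ∥ inner = 2e 5c 5c 5c 5c 5c ∥ bd.
Outer hash (tag): sum = 46+92+92+92+92+92+189 = 695; mod 256 = 183 → b7.

b7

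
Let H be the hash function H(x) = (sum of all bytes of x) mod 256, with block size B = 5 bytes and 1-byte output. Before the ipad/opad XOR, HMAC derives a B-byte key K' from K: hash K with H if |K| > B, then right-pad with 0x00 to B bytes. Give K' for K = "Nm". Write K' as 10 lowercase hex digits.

4e6d000000

Key "Nm" = 4e 6d is 2 bytes ≤ B = 5; zero-pad to 5 bytes: K' = 4e 6d 00 00 00.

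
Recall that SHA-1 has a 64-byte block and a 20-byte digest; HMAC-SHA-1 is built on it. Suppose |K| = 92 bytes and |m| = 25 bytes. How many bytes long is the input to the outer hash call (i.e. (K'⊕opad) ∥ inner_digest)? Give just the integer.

84

Key is 92 > 64 bytes, so it is hashed to 20 bytes then zero-padded to 64: |K'| = 64.
Outer input = (K'⊕opad) ∥ H(inner) → 64 + 20 = 84 bytes.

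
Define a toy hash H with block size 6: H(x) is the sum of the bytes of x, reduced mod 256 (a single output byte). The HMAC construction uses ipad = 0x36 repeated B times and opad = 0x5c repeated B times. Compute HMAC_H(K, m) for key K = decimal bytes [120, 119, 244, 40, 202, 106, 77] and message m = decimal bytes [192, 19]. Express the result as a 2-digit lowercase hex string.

Key decimal bytes [120, 119, 244, 40, 202, 106, 77] = 78 77 f4 28 ca 6a 4d is 7 bytes > B = 6, so hash it first: H(key) = 8c, then zero-pad to 6 bytes: K' = 8c 00 00 00 00 00.
K' ⊕ ipad = ba 36 36 36 36 36.  K' ⊕ opad = d0 5c 5c 5c 5c 5c.
Inner input = (K'⊕ipad) ∥ m = ba 36 36 36 36 36 ∥ c0 13.
Inner hash: sum = 186+54+54+54+54+54+192+19 = 667; mod 256 = 155 → 9b.
Outer input = (K'⊕opad) ∥ inner = d0 5c 5c 5c 5c 5c ∥ 9b.
Outer hash (tag): sum = 208+92+92+92+92+92+155 = 823; mod 256 = 55 → 37.

37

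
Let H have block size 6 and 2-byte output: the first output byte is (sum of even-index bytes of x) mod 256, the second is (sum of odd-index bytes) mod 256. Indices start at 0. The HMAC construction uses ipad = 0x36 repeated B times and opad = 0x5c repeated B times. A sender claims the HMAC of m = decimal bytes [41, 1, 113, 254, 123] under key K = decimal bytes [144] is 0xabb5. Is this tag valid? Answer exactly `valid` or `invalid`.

Key decimal bytes [144] = 90 is 1 byte ≤ B = 6; zero-pad to 6 bytes: K' = 90 00 00 00 00 00.
K' ⊕ ipad = a6 36 36 36 36 36; K' ⊕ opad = cc 5c 5c 5c 5c 5c.
Inner hash: even-index sum = 551 mod 256 = 39; odd-index sum = 417 mod 256 = 161 → 27 a1.
Outer hash (recomputed tag): even-index sum = 427 mod 256 = 171; odd-index sum = 437 mod 256 = 181 → ab b5.
Recomputed tag = abb5; claimed = abb5 → match.

valid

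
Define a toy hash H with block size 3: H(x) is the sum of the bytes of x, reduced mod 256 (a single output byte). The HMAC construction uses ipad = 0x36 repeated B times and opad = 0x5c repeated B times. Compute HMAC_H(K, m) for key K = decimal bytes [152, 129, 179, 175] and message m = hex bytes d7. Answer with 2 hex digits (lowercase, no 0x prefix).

6f

Key decimal bytes [152, 129, 179, 175] = 98 81 b3 af is 4 bytes > B = 3, so hash it first: H(key) = 7b, then zero-pad to 3 bytes: K' = 7b 00 00.
K' ⊕ ipad = 4d 36 36.  K' ⊕ opad = 27 5c 5c.
Inner input = (K'⊕ipad) ∥ m = 4d 36 36 ∥ d7.
Inner hash: sum = 77+54+54+215 = 400; mod 256 = 144 → 90.
Outer input = (K'⊕opad) ∥ inner = 27 5c 5c ∥ 90.
Outer hash (tag): sum = 39+92+92+144 = 367; mod 256 = 111 → 6f.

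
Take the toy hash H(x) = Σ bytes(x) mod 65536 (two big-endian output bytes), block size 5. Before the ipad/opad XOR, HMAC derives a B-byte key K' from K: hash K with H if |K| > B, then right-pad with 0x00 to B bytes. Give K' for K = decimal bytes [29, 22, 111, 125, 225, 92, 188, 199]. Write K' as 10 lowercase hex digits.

|K| = 8 > B = 5, so first hash the key.
H(K): sum = 29+22+111+125+225+92+188+199 = 991 → 03 df.
Zero-pad H(K) = 03 df to 5 bytes: K' = 03 df 00 00 00.

03df000000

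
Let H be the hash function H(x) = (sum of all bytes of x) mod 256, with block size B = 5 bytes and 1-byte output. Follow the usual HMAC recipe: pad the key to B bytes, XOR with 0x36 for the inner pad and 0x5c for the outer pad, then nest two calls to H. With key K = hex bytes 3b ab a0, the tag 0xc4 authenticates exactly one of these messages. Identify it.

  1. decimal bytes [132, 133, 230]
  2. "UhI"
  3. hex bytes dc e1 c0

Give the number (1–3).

Key hex bytes 3b ab a0 is 3 bytes ≤ B = 5; zero-pad to 5 bytes: K' = 3b ab a0 00 00.
K' ⊕ ipad = 0d 9d 96 36 36; K' ⊕ opad = 67 f7 fc 5c 5c.
m1: inner = H(0d 9d 96 36 36 84 85 e6) = 9b; tag = H(67 f7 fc 5c 5c 9b) = ad
m2: inner = H(0d 9d 96 36 36 55 68 49) = b2; tag = H(67 f7 fc 5c 5c b2) = c4 ← matches
m3: inner = H(0d 9d 96 36 36 dc e1 c0) = 29; tag = H(67 f7 fc 5c 5c 29) = 3b

2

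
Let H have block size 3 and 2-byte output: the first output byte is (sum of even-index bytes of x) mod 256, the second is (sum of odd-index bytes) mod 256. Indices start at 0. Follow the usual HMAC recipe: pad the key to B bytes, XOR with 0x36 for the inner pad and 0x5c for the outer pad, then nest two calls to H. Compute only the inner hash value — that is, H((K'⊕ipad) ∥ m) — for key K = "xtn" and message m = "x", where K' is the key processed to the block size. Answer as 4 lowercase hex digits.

Key "xtn" = 78 74 6e is exactly B = 3 bytes: K' = 78 74 6e.
K' ⊕ ipad = 4e 42 58.
Inner input = 4e 42 58 ∥ 78.
Inner hash: even-index sum = 166 mod 256 = 166; odd-index sum = 186 mod 256 = 186 → a6 ba.

a6ba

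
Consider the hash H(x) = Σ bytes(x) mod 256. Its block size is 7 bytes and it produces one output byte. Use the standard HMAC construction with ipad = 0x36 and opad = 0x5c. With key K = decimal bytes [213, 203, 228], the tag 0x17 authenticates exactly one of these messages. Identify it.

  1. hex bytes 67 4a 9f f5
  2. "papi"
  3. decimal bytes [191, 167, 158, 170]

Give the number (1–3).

Key decimal bytes [213, 203, 228] = d5 cb e4 is 3 bytes ≤ B = 7; zero-pad to 7 bytes: K' = d5 cb e4 00 00 00 00.
K' ⊕ ipad = e3 fd d2 36 36 36 36; K' ⊕ opad = 89 97 b8 5c 5c 5c 5c.
m1: inner = H(e3 fd d2 36 36 36 36 67 4a 9f f5) = cf; tag = H(89 97 b8 5c 5c 5c 5c cf) = 17 ← matches
m2: inner = H(e3 fd d2 36 36 36 36 70 61 70 69) = 34; tag = H(89 97 b8 5c 5c 5c 5c 34) = 7c
m3: inner = H(e3 fd d2 36 36 36 36 bf a7 9e aa) = 38; tag = H(89 97 b8 5c 5c 5c 5c 38) = 80

1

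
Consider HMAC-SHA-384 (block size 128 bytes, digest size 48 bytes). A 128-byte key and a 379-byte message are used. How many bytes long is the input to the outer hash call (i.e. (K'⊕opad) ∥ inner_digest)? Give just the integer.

Key is 128 ≤ 128 bytes, zero-padded: |K'| = 128.
Outer input = (K'⊕opad) ∥ H(inner) → 128 + 48 = 176 bytes.

176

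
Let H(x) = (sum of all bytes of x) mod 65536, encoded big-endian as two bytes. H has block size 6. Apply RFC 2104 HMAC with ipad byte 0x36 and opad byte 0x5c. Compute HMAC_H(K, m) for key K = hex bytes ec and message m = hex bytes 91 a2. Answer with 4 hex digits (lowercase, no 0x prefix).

Key hex bytes ec is 1 byte ≤ B = 6; zero-pad to 6 bytes: K' = ec 00 00 00 00 00.
K' ⊕ ipad = da 36 36 36 36 36.  K' ⊕ opad = b0 5c 5c 5c 5c 5c.
Inner input = (K'⊕ipad) ∥ m = da 36 36 36 36 36 ∥ 91 a2.
Inner hash: sum = 218+54+54+54+54+54+145+162 = 795 → 03 1b.
Outer input = (K'⊕opad) ∥ inner = b0 5c 5c 5c 5c 5c ∥ 03 1b.
Outer hash (tag): sum = 176+92+92+92+92+92+3+27 = 666 → 02 9a.

029a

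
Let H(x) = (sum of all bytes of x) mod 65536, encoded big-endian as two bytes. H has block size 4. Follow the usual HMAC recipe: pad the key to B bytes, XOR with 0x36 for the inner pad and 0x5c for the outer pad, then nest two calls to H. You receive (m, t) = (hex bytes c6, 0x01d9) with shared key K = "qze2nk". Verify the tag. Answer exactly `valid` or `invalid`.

invalid

Key "qze2nk" = 71 7a 65 32 6e 6b is 6 bytes > B = 4, so hash it first: H(key) = 02 5b, then zero-pad to 4 bytes: K' = 02 5b 00 00.
K' ⊕ ipad = 34 6d 36 36; K' ⊕ opad = 5e 07 5c 5c.
Inner hash: sum = 52+109+54+54+198 = 467 → 01 d3.
Outer hash (recomputed tag): sum = 94+7+92+92+1+211 = 497 → 01 f1.
Recomputed tag = 01f1; claimed = 01d9 → mismatch.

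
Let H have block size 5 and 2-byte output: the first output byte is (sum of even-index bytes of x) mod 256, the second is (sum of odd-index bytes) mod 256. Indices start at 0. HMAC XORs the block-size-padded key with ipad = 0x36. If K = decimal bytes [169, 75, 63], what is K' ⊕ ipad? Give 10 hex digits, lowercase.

9f7d093636

Key decimal bytes [169, 75, 63] = a9 4b 3f is 3 bytes ≤ B = 5; zero-pad to 5 bytes: K' = a9 4b 3f 00 00.
XOR each byte with 0x36: a9⊕36=9f, 4b⊕36=7d, 3f⊕36=09, 00⊕36=36, 00⊕36=36.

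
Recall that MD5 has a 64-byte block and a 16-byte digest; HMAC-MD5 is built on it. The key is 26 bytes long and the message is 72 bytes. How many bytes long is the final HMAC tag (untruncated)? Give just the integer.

The tag is one MD5 digest: 16 bytes.

16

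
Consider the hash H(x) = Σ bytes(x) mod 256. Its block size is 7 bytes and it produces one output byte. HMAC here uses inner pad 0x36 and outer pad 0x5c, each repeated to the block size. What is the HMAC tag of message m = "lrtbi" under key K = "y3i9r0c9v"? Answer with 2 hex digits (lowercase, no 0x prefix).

Key "y3i9r0c9v" = 79 33 69 39 72 30 63 39 76 is 9 bytes > B = 7, so hash it first: H(key) = 02, then zero-pad to 7 bytes: K' = 02 00 00 00 00 00 00.
K' ⊕ ipad = 34 36 36 36 36 36 36.  K' ⊕ opad = 5e 5c 5c 5c 5c 5c 5c.
Inner input = (K'⊕ipad) ∥ m = 34 36 36 36 36 36 36 ∥ 6c 72 74 62 69.
Inner hash: sum = 52+54+54+54+54+54+54+108+114+116+98+105 = 917; mod 256 = 149 → 95.
Outer input = (K'⊕opad) ∥ inner = 5e 5c 5c 5c 5c 5c 5c ∥ 95.
Outer hash (tag): sum = 94+92+92+92+92+92+92+149 = 795; mod 256 = 27 → 1b.

1b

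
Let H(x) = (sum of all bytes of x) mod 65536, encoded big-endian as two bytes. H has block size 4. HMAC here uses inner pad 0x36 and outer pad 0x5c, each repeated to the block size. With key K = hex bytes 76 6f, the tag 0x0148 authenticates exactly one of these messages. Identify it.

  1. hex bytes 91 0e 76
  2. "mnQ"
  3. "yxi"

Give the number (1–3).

Key hex bytes 76 6f is 2 bytes ≤ B = 4; zero-pad to 4 bytes: K' = 76 6f 00 00.
K' ⊕ ipad = 40 59 36 36; K' ⊕ opad = 2a 33 5c 5c.
m1: inner = H(40 59 36 36 91 0e 76) = 02 1a; tag = H(2a 33 5c 5c 02 1a) = 0131
m2: inner = H(40 59 36 36 6d 6e 51) = 02 31; tag = H(2a 33 5c 5c 02 31) = 0148 ← matches
m3: inner = H(40 59 36 36 79 78 69) = 02 5f; tag = H(2a 33 5c 5c 02 5f) = 0176

2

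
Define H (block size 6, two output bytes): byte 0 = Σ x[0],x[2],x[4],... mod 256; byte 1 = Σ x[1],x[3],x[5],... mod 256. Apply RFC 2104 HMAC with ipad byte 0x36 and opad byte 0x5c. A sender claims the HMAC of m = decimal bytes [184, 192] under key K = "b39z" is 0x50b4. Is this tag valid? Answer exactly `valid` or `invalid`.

invalid

Key "b39z" = 62 33 39 7a is 4 bytes ≤ B = 6; zero-pad to 6 bytes: K' = 62 33 39 7a 00 00.
K' ⊕ ipad = 54 05 0f 4c 36 36; K' ⊕ opad = 3e 6f 65 26 5c 5c.
Inner hash: even-index sum = 337 mod 256 = 81; odd-index sum = 327 mod 256 = 71 → 51 47.
Outer hash (recomputed tag): even-index sum = 336 mod 256 = 80; odd-index sum = 312 mod 256 = 56 → 50 38.
Recomputed tag = 5038; claimed = 50b4 → mismatch.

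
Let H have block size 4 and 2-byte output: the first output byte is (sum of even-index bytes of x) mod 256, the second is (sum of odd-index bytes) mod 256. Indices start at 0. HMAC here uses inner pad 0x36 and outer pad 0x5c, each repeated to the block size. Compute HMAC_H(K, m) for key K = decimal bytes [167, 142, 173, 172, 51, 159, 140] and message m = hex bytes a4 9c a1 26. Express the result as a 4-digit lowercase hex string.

4bc8

Key decimal bytes [167, 142, 173, 172, 51, 159, 140] = a7 8e ad ac 33 9f 8c is 7 bytes > B = 4, so hash it first: H(key) = 13 d9, then zero-pad to 4 bytes: K' = 13 d9 00 00.
K' ⊕ ipad = 25 ef 36 36.  K' ⊕ opad = 4f 85 5c 5c.
Inner input = (K'⊕ipad) ∥ m = 25 ef 36 36 ∥ a4 9c a1 26.
Inner hash: even-index sum = 416 mod 256 = 160; odd-index sum = 487 mod 256 = 231 → a0 e7.
Outer input = (K'⊕opad) ∥ inner = 4f 85 5c 5c ∥ a0 e7.
Outer hash (tag): even-index sum = 331 mod 256 = 75; odd-index sum = 456 mod 256 = 200 → 4b c8.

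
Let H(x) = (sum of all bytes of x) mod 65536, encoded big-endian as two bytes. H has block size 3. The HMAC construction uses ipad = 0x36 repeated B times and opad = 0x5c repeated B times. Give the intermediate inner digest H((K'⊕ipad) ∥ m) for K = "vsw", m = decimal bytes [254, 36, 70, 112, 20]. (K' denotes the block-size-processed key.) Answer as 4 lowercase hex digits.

Key "vsw" = 76 73 77 is exactly B = 3 bytes: K' = 76 73 77.
K' ⊕ ipad = 40 45 41.
Inner input = 40 45 41 ∥ fe 24 46 70 14.
Inner hash: sum = 64+69+65+254+36+70+112+20 = 690 → 02 b2.

02b2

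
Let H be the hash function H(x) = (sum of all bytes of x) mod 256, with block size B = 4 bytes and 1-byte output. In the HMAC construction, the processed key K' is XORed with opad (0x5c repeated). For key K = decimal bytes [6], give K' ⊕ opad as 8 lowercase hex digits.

5a5c5c5c

Key decimal bytes [6] = 06 is 1 byte ≤ B = 4; zero-pad to 4 bytes: K' = 06 00 00 00.
XOR each byte with 0x5c: 06⊕5c=5a, 00⊕5c=5c, 00⊕5c=5c, 00⊕5c=5c.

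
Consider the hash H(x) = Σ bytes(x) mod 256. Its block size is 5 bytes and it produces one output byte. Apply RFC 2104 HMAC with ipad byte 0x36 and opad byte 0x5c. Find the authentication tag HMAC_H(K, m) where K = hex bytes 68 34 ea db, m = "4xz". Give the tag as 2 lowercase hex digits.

Key hex bytes 68 34 ea db is 4 bytes ≤ B = 5; zero-pad to 5 bytes: K' = 68 34 ea db 00.
K' ⊕ ipad = 5e 02 dc ed 36.  K' ⊕ opad = 34 68 b6 87 5c.
Inner input = (K'⊕ipad) ∥ m = 5e 02 dc ed 36 ∥ 34 78 7a.
Inner hash: sum = 94+2+220+237+54+52+120+122 = 901; mod 256 = 133 → 85.
Outer input = (K'⊕opad) ∥ inner = 34 68 b6 87 5c ∥ 85.
Outer hash (tag): sum = 52+104+182+135+92+133 = 698; mod 256 = 186 → ba.

ba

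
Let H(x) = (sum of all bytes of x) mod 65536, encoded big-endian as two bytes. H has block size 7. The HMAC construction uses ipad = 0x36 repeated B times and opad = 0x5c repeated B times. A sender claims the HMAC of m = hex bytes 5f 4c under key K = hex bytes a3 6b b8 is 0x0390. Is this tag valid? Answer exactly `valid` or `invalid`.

valid

Key hex bytes a3 6b b8 is 3 bytes ≤ B = 7; zero-pad to 7 bytes: K' = a3 6b b8 00 00 00 00.
K' ⊕ ipad = 95 5d 8e 36 36 36 36; K' ⊕ opad = ff 37 e4 5c 5c 5c 5c.
Inner hash: sum = 149+93+142+54+54+54+54+95+76 = 771 → 03 03.
Outer hash (recomputed tag): sum = 255+55+228+92+92+92+92+3+3 = 912 → 03 90.
Recomputed tag = 0390; claimed = 0390 → match.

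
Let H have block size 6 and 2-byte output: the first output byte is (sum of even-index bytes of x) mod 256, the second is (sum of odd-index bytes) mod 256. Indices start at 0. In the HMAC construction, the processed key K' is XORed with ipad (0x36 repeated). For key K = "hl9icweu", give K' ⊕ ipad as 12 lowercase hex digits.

Key "hl9icweu" = 68 6c 39 69 63 77 65 75 is 8 bytes > B = 6, so hash it first: H(key) = 69 c1, then zero-pad to 6 bytes: K' = 69 c1 00 00 00 00.
XOR each byte with 0x36: 69⊕36=5f, c1⊕36=f7, 00⊕36=36, 00⊕36=36, 00⊕36=36, 00⊕36=36.

5ff736363636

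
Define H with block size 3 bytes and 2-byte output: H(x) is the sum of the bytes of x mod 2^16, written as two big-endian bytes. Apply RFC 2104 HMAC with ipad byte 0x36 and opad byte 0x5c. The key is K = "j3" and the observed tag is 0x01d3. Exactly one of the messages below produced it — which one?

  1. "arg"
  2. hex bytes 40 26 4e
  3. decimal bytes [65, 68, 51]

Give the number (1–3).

Key "j3" = 6a 33 is 2 bytes ≤ B = 3; zero-pad to 3 bytes: K' = 6a 33 00.
K' ⊕ ipad = 5c 05 36; K' ⊕ opad = 36 6f 5c.
m1: inner = H(5c 05 36 61 72 67) = 01 d1; tag = H(36 6f 5c 01 d1) = 01d3 ← matches
m2: inner = H(5c 05 36 40 26 4e) = 01 4b; tag = H(36 6f 5c 01 4b) = 014d
m3: inner = H(5c 05 36 41 44 33) = 01 4f; tag = H(36 6f 5c 01 4f) = 0151

1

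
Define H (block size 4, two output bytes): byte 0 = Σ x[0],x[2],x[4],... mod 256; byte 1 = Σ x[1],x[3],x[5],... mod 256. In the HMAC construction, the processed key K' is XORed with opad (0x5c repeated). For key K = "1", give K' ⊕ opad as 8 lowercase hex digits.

Key "1" = 31 is 1 byte ≤ B = 4; zero-pad to 4 bytes: K' = 31 00 00 00.
XOR each byte with 0x5c: 31⊕5c=6d, 00⊕5c=5c, 00⊕5c=5c, 00⊕5c=5c.

6d5c5c5c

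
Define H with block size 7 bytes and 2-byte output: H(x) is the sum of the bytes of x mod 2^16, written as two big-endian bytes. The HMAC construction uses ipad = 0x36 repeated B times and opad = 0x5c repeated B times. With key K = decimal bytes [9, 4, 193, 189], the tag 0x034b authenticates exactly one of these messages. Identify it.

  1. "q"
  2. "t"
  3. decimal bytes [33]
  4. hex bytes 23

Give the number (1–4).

2

Key decimal bytes [9, 4, 193, 189] = 09 04 c1 bd is 4 bytes ≤ B = 7; zero-pad to 7 bytes: K' = 09 04 c1 bd 00 00 00.
K' ⊕ ipad = 3f 32 f7 8b 36 36 36; K' ⊕ opad = 55 58 9d e1 5c 5c 5c.
m1: inner = H(3f 32 f7 8b 36 36 36 71) = 03 06; tag = H(55 58 9d e1 5c 5c 5c 03 06) = 0348
m2: inner = H(3f 32 f7 8b 36 36 36 74) = 03 09; tag = H(55 58 9d e1 5c 5c 5c 03 09) = 034b ← matches
m3: inner = H(3f 32 f7 8b 36 36 36 21) = 02 b6; tag = H(55 58 9d e1 5c 5c 5c 02 b6) = 03f7
m4: inner = H(3f 32 f7 8b 36 36 36 23) = 02 b8; tag = H(55 58 9d e1 5c 5c 5c 02 b8) = 03f9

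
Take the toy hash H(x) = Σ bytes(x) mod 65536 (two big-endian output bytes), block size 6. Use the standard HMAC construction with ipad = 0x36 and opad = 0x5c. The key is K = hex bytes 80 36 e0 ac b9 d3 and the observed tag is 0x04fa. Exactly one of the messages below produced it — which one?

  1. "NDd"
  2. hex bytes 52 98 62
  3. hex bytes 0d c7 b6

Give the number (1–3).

Key hex bytes 80 36 e0 ac b9 d3 is exactly B = 6 bytes: K' = 80 36 e0 ac b9 d3.
K' ⊕ ipad = b6 00 d6 9a 8f e5; K' ⊕ opad = dc 6a bc f0 e5 8f.
m1: inner = H(b6 00 d6 9a 8f e5 4e 44 64) = 04 90; tag = H(dc 6a bc f0 e5 8f 04 90) = 04fa ← matches
m2: inner = H(b6 00 d6 9a 8f e5 52 98 62) = 04 e6; tag = H(dc 6a bc f0 e5 8f 04 e6) = 0550
m3: inner = H(b6 00 d6 9a 8f e5 0d c7 b6) = 05 24; tag = H(dc 6a bc f0 e5 8f 05 24) = 048f

1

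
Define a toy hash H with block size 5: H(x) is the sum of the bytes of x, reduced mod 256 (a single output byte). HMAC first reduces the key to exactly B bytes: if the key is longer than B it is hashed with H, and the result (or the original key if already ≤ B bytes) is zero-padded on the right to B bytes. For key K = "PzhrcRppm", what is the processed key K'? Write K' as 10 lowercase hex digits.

a600000000

|K| = 9 > B = 5, so first hash the key.
H(K): sum = 80+122+104+114+99+82+112+112+109 = 934; mod 256 = 166 → a6.
Zero-pad H(K) = a6 to 5 bytes: K' = a6 00 00 00 00.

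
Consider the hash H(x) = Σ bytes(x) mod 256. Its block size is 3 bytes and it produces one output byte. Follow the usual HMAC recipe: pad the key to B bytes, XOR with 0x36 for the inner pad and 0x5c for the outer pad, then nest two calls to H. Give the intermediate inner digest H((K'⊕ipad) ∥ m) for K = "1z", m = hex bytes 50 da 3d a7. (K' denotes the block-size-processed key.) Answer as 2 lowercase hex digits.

97

Key "1z" = 31 7a is 2 bytes ≤ B = 3; zero-pad to 3 bytes: K' = 31 7a 00.
K' ⊕ ipad = 07 4c 36.
Inner input = 07 4c 36 ∥ 50 da 3d a7.
Inner hash: sum = 7+76+54+80+218+61+167 = 663; mod 256 = 151 → 97.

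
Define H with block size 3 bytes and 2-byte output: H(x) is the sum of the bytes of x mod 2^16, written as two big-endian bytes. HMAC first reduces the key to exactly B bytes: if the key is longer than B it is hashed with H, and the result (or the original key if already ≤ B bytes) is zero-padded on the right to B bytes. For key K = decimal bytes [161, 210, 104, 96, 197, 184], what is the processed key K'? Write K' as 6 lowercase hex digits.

03b800

|K| = 6 > B = 3, so first hash the key.
H(K): sum = 161+210+104+96+197+184 = 952 → 03 b8.
Zero-pad H(K) = 03 b8 to 3 bytes: K' = 03 b8 00.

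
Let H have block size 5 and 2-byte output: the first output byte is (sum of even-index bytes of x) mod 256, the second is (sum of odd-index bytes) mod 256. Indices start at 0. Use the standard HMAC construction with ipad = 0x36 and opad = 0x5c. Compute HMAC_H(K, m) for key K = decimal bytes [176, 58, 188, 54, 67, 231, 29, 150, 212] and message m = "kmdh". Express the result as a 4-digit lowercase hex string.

Key decimal bytes [176, 58, 188, 54, 67, 231, 29, 150, 212] = b0 3a bc 36 43 e7 1d 96 d4 is 9 bytes > B = 5, so hash it first: H(key) = a0 ed, then zero-pad to 5 bytes: K' = a0 ed 00 00 00.
K' ⊕ ipad = 96 db 36 36 36.  K' ⊕ opad = fc b1 5c 5c 5c.
Inner input = (K'⊕ipad) ∥ m = 96 db 36 36 36 ∥ 6b 6d 64 68.
Inner hash: even-index sum = 471 mod 256 = 215; odd-index sum = 480 mod 256 = 224 → d7 e0.
Outer input = (K'⊕opad) ∥ inner = fc b1 5c 5c 5c ∥ d7 e0.
Outer hash (tag): even-index sum = 660 mod 256 = 148; odd-index sum = 484 mod 256 = 228 → 94 e4.

94e4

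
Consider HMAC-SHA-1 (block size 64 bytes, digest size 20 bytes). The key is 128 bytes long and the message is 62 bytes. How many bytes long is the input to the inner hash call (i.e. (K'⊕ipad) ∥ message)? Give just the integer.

Key is 128 > 64 bytes, so it is hashed to 20 bytes then zero-padded to 64: |K'| = 64.
Inner input = (K'⊕ipad) ∥ m → 64 + 62 = 126 bytes.

126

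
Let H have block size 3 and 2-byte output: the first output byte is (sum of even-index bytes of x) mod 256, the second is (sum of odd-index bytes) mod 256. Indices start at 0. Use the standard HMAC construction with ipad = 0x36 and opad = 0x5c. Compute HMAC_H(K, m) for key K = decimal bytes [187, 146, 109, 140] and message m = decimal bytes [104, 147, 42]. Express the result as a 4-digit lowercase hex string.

Key decimal bytes [187, 146, 109, 140] = bb 92 6d 8c is 4 bytes > B = 3, so hash it first: H(key) = 28 1e, then zero-pad to 3 bytes: K' = 28 1e 00.
K' ⊕ ipad = 1e 28 36.  K' ⊕ opad = 74 42 5c.
Inner input = (K'⊕ipad) ∥ m = 1e 28 36 ∥ 68 93 2a.
Inner hash: even-index sum = 231 mod 256 = 231; odd-index sum = 186 mod 256 = 186 → e7 ba.
Outer input = (K'⊕opad) ∥ inner = 74 42 5c ∥ e7 ba.
Outer hash (tag): even-index sum = 394 mod 256 = 138; odd-index sum = 297 mod 256 = 41 → 8a 29.

8a29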